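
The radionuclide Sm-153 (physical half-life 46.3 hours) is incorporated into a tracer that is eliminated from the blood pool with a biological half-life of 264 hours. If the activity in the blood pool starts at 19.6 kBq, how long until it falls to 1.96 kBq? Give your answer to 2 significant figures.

1/t_eff = 1/t_phys + 1/t_biol = 1/46.3 + 1/264 = 0.025386 per hour.
t_eff = 46.3 × 264 / (46.3 + 264) ≈ 39.392 hours.
n = log₂(19.6/1.96) ≈ 3.3219; t = 3.3219 × 39.392 ≈ 130.86 hours.

130 hours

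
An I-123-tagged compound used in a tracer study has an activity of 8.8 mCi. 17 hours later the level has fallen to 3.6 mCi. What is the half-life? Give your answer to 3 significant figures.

A/A₀ = 3.6/8.8 ≈ 0.40909.
n = log₂(2.4444) ≈ 1.2895 half-lives elapsed in 17 hours.
t½ = 17/1.2895 ≈ 13.183 hours.

13.2 hours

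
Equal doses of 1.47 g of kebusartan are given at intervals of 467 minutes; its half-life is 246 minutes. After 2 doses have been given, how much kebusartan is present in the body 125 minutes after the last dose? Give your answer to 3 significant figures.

1.31 g

The 2 doses were given 592, 125 minutes ago.
Total = 1.47·(1/2)^(592/246) + 1.47·(1/2)^(125/246)
      = 0.27726 + 1.0336 ≈ 1.3109 g.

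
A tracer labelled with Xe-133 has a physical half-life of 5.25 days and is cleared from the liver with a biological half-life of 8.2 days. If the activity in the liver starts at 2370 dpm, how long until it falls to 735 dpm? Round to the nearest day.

5 days

1/t_eff = 1/t_phys + 1/t_biol = 1/5.25 + 1/8.2 = 0.31243 per day.
t_eff = 5.25 × 8.2 / (5.25 + 8.2) ≈ 3.2007 days.
n = log₂(2370/735) ≈ 1.6891; t = 1.6891 × 3.2007 ≈ 5.4063 days.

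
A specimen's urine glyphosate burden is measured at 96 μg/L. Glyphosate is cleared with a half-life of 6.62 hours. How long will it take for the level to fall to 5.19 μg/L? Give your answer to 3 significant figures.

27.9 hours

Fraction remaining = 5.19/96 ≈ 0.054063.
n = log₂(96/5.19) = ln(18.497)/ln 2 ≈ 4.2092 half-lives.
t = n × t½ = 4.2092 × 6.62 ≈ 27.865 hours.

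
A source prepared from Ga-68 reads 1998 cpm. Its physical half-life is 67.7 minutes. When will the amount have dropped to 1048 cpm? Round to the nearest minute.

Fraction remaining = 1048/1998 ≈ 0.52452.
n = log₂(1998/1048) = ln(1.9065)/ln 2 ≈ 0.93092 half-lives.
t = n × t½ = 0.93092 × 67.7 ≈ 63.023 minutes.

63 minutes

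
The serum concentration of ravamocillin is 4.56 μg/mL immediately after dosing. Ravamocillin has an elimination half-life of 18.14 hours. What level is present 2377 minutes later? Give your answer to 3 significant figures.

1.00 μg/mL

Convert the elapsed time: 2377 minutes = 39.6167 hours.
Number of half-lives: n = 39.6167/18.14 ≈ 2.1839.
Remaining = 4.56 × (1/2)^2.1839 = 4.56 × 0.22007 ≈ 1.0035 μg/mL.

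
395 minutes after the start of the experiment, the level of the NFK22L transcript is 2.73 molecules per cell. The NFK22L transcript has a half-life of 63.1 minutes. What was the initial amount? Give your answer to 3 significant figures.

209 molecules per cell

Number of half-lives elapsed: n = 395/63.1 ≈ 6.2599.
A₀ = A × 2^n = 2.73 × 2^6.2599 = 2.73 × 76.634 ≈ 209.21 molecules per cell.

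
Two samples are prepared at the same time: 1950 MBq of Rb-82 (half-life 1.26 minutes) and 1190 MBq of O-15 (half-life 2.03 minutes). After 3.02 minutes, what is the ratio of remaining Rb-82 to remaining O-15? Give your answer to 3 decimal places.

Rb-82: 1950 × (1/2)^(3.02/1.26) = 1950 × (1/2)^2.3968 ≈ 370.27 MBq.
O-15: 1190 × (1/2)^(3.02/2.03) = 1190 × (1/2)^1.4877 ≈ 424.34 MBq.
Ratio ≈ 370.27 / 424.34 ≈ 0.87259.

0.873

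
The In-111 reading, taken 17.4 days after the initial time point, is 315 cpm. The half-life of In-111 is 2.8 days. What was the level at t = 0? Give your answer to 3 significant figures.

23400 cpm

Number of half-lives elapsed: n = 17.4/2.8 ≈ 6.2143.
A₀ = A × 2^n = 315 × 2^6.2143 = 315 × 74.248 ≈ 23388 cpm.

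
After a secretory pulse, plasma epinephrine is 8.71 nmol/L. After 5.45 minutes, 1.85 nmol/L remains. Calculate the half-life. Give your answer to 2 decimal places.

2.44 minutes

A/A₀ = 1.85/8.71 ≈ 0.2124.
n = log₂(4.7081) ≈ 2.2351 half-lives elapsed in 5.45 minutes.
t½ = 5.45/2.2351 ≈ 2.4383 minutes.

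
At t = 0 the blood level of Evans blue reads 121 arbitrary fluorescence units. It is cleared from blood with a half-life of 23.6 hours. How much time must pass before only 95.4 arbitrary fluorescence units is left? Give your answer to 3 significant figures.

Fraction remaining = 95.4/121 ≈ 0.78843.
n = log₂(121/95.4) = ln(1.2683)/ln 2 ≈ 0.34295 half-lives.
t = n × t½ = 0.34295 × 23.6 ≈ 8.0935 hours.

8.09 hours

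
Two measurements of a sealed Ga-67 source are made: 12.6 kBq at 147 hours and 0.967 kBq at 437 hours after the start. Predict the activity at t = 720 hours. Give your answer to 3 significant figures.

Over Δt = 437 − 147 = 290 hours, the level fell by a factor of 12.6/0.967 ≈ 13.03.
n = log₂(13.03) ≈ 3.7038 half-lives, so t½ = 290/3.7038 ≈ 78.299 hours.
From t = 437 to t = 720: 0.967 × (1/2)^((720−437)/78.299) ≈ 0.078958 kBq.

0.0790 kBq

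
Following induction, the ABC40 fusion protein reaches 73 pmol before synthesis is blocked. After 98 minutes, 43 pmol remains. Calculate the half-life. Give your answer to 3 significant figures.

A/A₀ = 43/73 ≈ 0.58904.
n = log₂(1.6977) ≈ 0.76356 half-lives elapsed in 98 minutes.
t½ = 98/0.76356 ≈ 128.35 minutes.

128 minutes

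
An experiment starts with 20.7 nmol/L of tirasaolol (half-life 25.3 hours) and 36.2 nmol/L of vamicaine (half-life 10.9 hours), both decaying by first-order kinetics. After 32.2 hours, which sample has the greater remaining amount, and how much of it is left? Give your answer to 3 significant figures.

tirasaolol: 20.7 × (1/2)^1.2727 ≈ 8.5672 nmol/L.
vamicaine: 36.2 × (1/2)^2.9541 ≈ 4.6712 nmol/L.
Tirasaolol has more remaining, at ≈ 8.5672 nmol/L.

tirasaolol, 8.57 nmol/L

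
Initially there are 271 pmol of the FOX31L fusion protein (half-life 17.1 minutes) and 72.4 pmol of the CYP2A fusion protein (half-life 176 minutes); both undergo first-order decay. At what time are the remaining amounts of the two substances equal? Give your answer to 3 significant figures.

Set 271·(1/2)^(t/17.1) = 72.4·(1/2)^(t/176).
Taking log₂: log₂(271/72.4) = t·(1/17.1 − 1/176).
log₂(3.7431) = 1.9042; 1/17.1 − 1/176 = 0.052798.
t = 1.9042 / 0.052798 ≈ 36.067 minutes.

36.1 minutes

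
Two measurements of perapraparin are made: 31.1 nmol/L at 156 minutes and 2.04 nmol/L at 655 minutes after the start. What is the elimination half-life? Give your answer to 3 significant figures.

Over Δt = 655 − 156 = 499 minutes, the level fell by a factor of 31.1/2.04 ≈ 15.245.
n = log₂(15.245) ≈ 3.9303 half-lives, so t½ = 499/3.9303 ≈ 126.96 minutes.

127 minutes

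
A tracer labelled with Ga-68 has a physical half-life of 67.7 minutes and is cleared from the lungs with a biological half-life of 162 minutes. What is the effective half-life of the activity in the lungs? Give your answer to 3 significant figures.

1/t_eff = 1/t_phys + 1/t_biol = 1/67.7 + 1/162 = 0.020944 per minute.
t_eff = 67.7 × 162 / (67.7 + 162) ≈ 47.747 minutes.

47.7 minutes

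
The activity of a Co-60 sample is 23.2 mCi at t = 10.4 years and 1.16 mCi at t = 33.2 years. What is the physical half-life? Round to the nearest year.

Over Δt = 33.2 − 10.4 = 22.8 years, the level fell by a factor of 23.2/1.16 ≈ 20.
n = log₂(20) ≈ 4.3219 half-lives, so t½ = 22.8/4.3219 ≈ 5.2754 years.

5 years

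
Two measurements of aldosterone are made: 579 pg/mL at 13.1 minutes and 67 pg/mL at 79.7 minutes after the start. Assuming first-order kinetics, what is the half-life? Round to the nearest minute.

21 minutes

Over Δt = 79.7 − 13.1 = 66.6 minutes, the level fell by a factor of 579/67 ≈ 8.6418.
n = log₂(8.6418) ≈ 3.1113 half-lives, so t½ = 66.6/3.1113 ≈ 21.406 minutes.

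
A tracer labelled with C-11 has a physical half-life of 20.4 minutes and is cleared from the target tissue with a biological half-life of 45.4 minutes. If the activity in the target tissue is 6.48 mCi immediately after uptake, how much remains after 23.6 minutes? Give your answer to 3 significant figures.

1/t_eff = 1/t_phys + 1/t_biol = 1/20.4 + 1/45.4 = 0.071046 per minute.
t_eff = 20.4 × 45.4 / (20.4 + 45.4) ≈ 14.075 minutes.
Remaining = 6.48 × (1/2)^(23.6/14.075) = 6.48 × (1/2)^1.6767 ≈ 2.0269 mCi.

2.03 mCi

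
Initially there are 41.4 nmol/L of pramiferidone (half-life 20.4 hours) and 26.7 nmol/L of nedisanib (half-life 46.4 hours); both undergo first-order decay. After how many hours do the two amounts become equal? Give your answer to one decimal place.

23.0 hours

Set 41.4·(1/2)^(t/20.4) = 26.7·(1/2)^(t/46.4).
Taking log₂: log₂(41.4/26.7) = t·(1/20.4 − 1/46.4).
log₂(1.5506) = 0.63279; 1/20.4 − 1/46.4 = 0.027468.
t = 0.63279 / 0.027468 ≈ 23.037 hours.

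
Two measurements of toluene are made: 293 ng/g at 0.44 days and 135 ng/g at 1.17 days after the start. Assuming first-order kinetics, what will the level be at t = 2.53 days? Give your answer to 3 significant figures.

31.9 ng/g

Over Δt = 1.17 − 0.44 = 0.73 days, the level fell by a factor of 293/135 ≈ 2.1704.
n = log₂(2.1704) ≈ 1.1179 half-lives, so t½ = 0.73/1.1179 ≈ 0.65299 days.
From t = 1.17 to t = 2.53: 135 × (1/2)^((2.53−1.17)/0.65299) ≈ 31.869 ng/g.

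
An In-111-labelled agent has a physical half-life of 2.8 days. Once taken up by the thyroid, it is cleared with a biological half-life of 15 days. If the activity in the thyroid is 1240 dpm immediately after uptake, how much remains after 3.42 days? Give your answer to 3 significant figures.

454 dpm

1/t_eff = 1/t_phys + 1/t_biol = 1/2.8 + 1/15 = 0.42381 per day.
t_eff = 2.8 × 15 / (2.8 + 15) ≈ 2.3596 days.
Remaining = 1240 × (1/2)^(3.42/2.3596) = 1240 × (1/2)^1.4494 ≈ 454.05 dpm.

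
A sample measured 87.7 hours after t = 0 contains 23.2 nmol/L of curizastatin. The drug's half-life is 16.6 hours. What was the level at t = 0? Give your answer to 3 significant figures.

Number of half-lives elapsed: n = 87.7/16.6 ≈ 5.2831.
A₀ = A × 2^n = 23.2 × 2^5.2831 = 23.2 × 38.939 ≈ 903.38 nmol/L.

903 nmol/L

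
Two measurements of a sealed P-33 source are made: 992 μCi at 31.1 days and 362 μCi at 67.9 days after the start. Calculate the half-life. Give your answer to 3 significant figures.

Over Δt = 67.9 − 31.1 = 36.8 days, the level fell by a factor of 992/362 ≈ 2.7403.
n = log₂(2.7403) ≈ 1.4544 half-lives, so t½ = 36.8/1.4544 ≈ 25.303 days.

25.3 days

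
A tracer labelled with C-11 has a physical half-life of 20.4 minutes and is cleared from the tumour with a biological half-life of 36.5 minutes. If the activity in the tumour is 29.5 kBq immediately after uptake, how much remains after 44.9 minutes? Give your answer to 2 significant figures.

1/t_eff = 1/t_phys + 1/t_biol = 1/20.4 + 1/36.5 = 0.076417 per minute.
t_eff = 20.4 × 36.5 / (20.4 + 36.5) ≈ 13.086 minutes.
Remaining = 29.5 × (1/2)^(44.9/13.086) = 29.5 × (1/2)^3.4311 ≈ 2.735 kBq.

2.7 kBq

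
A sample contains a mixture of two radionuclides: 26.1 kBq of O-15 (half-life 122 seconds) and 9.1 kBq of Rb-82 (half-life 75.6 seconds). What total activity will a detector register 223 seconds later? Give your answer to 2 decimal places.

8.53 kBq

O-15: 26.1 × (1/2)^(223/122) = 26.1 × (1/2)^1.8279 ≈ 7.3519 kBq.
Rb-82: 9.1 × (1/2)^(223/75.6) = 9.1 × (1/2)^2.9497 ≈ 1.1778 kBq.
Total = 7.3519 + 1.1778 ≈ 8.5297 kBq.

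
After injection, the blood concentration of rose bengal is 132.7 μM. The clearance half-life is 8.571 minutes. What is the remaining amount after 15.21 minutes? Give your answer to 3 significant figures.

38.8 μM

Number of half-lives: n = 15.21/8.571 ≈ 1.7746.
Remaining = 132.7 × (1/2)^1.7746 = 132.7 × 0.29228 ≈ 38.785 μM.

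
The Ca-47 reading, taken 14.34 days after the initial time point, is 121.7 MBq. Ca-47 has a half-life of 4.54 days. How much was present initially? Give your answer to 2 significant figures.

Number of half-lives elapsed: n = 14.34/4.54 ≈ 3.1586.
A₀ = A × 2^n = 121.7 × 2^3.1586 = 121.7 × 8.9296 ≈ 1086.7 MBq.

1100 MBq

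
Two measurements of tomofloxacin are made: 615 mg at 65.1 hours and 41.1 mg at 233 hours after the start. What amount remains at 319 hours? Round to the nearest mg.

10 mg

Over Δt = 233 − 65.1 = 167.9 hours, the level fell by a factor of 615/41.1 ≈ 14.964.
n = log₂(14.964) ≈ 3.9034 half-lives, so t½ = 167.9/3.9034 ≈ 43.014 hours.
From t = 233 to t = 319: 41.1 × (1/2)^((319−233)/43.014) ≈ 10.28 mg.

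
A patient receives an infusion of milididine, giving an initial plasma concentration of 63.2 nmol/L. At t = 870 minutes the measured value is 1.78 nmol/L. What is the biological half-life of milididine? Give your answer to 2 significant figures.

A/A₀ = 1.78/63.2 ≈ 0.028165.
n = log₂(35.506) ≈ 5.15 half-lives elapsed in 870 minutes.
t½ = 870/5.15 ≈ 168.93 minutes.

170 minutes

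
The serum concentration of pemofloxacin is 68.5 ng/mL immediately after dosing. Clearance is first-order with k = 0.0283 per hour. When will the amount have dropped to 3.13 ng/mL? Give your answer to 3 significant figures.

t½ = ln 2 / k = 0.69315 / 0.0283 ≈ 24.493 hours.
Fraction remaining = 3.13/68.5 ≈ 0.045693.
n = log₂(68.5/3.13) = ln(21.885)/ln 2 ≈ 4.4519 half-lives.
t = n × t½ = 4.4519 × 24.493 ≈ 109.04 hours.

109 hours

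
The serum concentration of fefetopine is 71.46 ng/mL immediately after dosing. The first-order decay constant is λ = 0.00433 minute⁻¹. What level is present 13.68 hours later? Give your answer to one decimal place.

2.0 ng/mL

t½ = ln 2 / λ = 0.69315 / 0.00433 ≈ 160.08 minutes.
Convert the elapsed time: 13.68 hours = 820.8 minutes.
Number of half-lives: n = 820.8/160.08 ≈ 5.1274.
Remaining = 71.46 × (1/2)^5.1274 = 71.46 × 0.028608 ≈ 2.0443 ng/mL.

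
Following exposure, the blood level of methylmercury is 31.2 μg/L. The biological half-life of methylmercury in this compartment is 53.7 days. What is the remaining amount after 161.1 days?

3.9 μg/L

Elapsed time is 3 half-lives (161.1/53.7).
Each half-life halves the amount: 31.2 × (1/2)^3 = 31.2/8 = 3.9 μg/L.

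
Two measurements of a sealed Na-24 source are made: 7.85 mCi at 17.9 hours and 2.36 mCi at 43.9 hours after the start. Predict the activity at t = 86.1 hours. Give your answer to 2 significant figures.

0.34 mCi

Over Δt = 43.9 − 17.9 = 26 hours, the level fell by a factor of 7.85/2.36 ≈ 3.3263.
n = log₂(3.3263) ≈ 1.7339 half-lives, so t½ = 26/1.7339 ≈ 14.995 hours.
From t = 43.9 to t = 86.1: 2.36 × (1/2)^((86.1−43.9)/14.995) ≈ 0.33553 mCi.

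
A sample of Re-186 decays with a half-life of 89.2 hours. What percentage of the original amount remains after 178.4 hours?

25%

n = 178.4/89.2 ≈ 2 half-lives.
Fraction remaining = (1/2)^2 ≈ 0.25, i.e. 25%.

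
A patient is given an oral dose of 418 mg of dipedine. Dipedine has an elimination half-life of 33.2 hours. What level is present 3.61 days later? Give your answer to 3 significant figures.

Convert the elapsed time: 3.61 days = 86.64 hours.
Number of half-lives: n = 86.64/33.2 ≈ 2.6096.
Remaining = 418 × (1/2)^2.6096 = 418 × 0.16384 ≈ 68.485 mg.

68.5 mg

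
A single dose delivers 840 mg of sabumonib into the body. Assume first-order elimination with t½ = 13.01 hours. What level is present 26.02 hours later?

210 mg

Elapsed time is 2 half-lives (26.02/13.01).
Each half-life halves the amount: 840 × (1/2)^2 = 840/4 = 210 mg.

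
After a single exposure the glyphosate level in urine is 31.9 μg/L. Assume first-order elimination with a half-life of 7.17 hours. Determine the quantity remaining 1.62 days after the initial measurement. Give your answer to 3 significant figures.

Convert the elapsed time: 1.62 days = 38.88 hours.
Number of half-lives: n = 38.88/7.17 ≈ 5.4226.
Remaining = 31.9 × (1/2)^5.4226 = 31.9 × 0.023315 ≈ 0.74375 μg/L.

0.744 μg/L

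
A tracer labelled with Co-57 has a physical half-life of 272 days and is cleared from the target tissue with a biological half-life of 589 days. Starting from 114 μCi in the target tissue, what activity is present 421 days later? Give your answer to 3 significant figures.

23.8 μCi

1/t_eff = 1/t_phys + 1/t_biol = 1/272 + 1/589 = 0.0053743 per day.
t_eff = 272 × 589 / (272 + 589) ≈ 186.07 days.
Remaining = 114 × (1/2)^(421/186.07) = 114 × (1/2)^2.2626 ≈ 23.758 μCi.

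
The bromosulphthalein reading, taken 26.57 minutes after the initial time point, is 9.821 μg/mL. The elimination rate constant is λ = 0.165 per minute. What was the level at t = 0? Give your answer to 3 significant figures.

t½ = ln 2 / λ = 0.69315 / 0.165 ≈ 4.2009 minutes.
Number of half-lives elapsed: n = 26.57/4.2009 ≈ 6.3248.
A₀ = A × 2^n = 9.821 × 2^6.3248 = 9.821 × 80.162 ≈ 787.27 μg/mL.

787 μg/mL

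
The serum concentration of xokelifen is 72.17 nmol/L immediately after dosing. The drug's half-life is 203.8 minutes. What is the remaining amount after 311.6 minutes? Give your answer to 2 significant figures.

25 nmol/L

Number of half-lives: n = 311.6/203.8 ≈ 1.5289.
Remaining = 72.17 × (1/2)^1.5289 = 72.17 × 0.34653 ≈ 25.009 nmol/L.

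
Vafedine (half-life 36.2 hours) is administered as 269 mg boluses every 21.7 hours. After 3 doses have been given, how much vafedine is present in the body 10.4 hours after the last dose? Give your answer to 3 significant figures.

The 3 doses were given 53.8, 32.1, 10.4 hours ago.
Total = 269·(1/2)^(53.8/36.2) + 269·(1/2)^(32.1/36.2) + 269·(1/2)^(10.4/36.2)
      = 96.021 + 145.48 + 220.43 ≈ 461.93 mg.

462 mg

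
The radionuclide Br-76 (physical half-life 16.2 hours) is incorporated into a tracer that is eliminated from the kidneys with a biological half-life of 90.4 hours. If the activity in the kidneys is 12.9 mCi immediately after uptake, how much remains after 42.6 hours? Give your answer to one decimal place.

1.5 mCi

1/t_eff = 1/t_phys + 1/t_biol = 1/16.2 + 1/90.4 = 0.07279 per hour.
t_eff = 16.2 × 90.4 / (16.2 + 90.4) ≈ 13.738 hours.
Remaining = 12.9 × (1/2)^(42.6/13.738) = 12.9 × (1/2)^3.1009 ≈ 1.5036 mCi.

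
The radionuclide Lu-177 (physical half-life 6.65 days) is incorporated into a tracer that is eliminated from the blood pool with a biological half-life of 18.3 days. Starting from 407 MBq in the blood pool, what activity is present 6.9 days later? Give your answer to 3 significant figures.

1/t_eff = 1/t_phys + 1/t_biol = 1/6.65 + 1/18.3 = 0.20502 per day.
t_eff = 6.65 × 18.3 / (6.65 + 18.3) ≈ 4.8776 days.
Remaining = 407 × (1/2)^(6.9/4.8776) = 407 × (1/2)^1.4146 ≈ 152.67 MBq.

153 MBq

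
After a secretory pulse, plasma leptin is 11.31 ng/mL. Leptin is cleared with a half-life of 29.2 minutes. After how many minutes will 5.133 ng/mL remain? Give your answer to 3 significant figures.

33.3 minutes

Fraction remaining = 5.133/11.31 ≈ 0.45385.
n = log₂(11.31/5.133) = ln(2.2034)/ln 2 ≈ 1.1397 half-lives.
t = n × t½ = 1.1397 × 29.2 ≈ 33.28 minutes.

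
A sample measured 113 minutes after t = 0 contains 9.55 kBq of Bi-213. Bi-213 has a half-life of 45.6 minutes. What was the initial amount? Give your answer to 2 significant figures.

53 kBq

Number of half-lives elapsed: n = 113/45.6 ≈ 2.4781.
A₀ = A × 2^n = 9.55 × 2^2.4781 = 9.55 × 5.5715 ≈ 53.208 kBq.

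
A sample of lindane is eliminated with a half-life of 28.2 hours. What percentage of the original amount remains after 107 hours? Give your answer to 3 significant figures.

n = 107/28.2 ≈ 3.7943 half-lives.
Fraction remaining = (1/2)^3.7943 ≈ 0.072077, i.e. 7.2077%.

7.21%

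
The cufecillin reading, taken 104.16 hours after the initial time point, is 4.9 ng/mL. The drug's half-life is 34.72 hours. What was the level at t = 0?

39.2 ng/mL

Number of half-lives elapsed: n = 104.16/34.72 ≈ 3.
A₀ = A × 2^n = 4.9 × 2^3 = 4.9 × 8 ≈ 39.2 ng/mL.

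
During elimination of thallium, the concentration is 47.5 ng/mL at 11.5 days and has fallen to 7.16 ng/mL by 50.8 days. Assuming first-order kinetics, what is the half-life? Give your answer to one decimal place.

Over Δt = 50.8 − 11.5 = 39.3 days, the level fell by a factor of 47.5/7.16 ≈ 6.6341.
n = log₂(6.6341) ≈ 2.7299 half-lives, so t½ = 39.3/2.7299 ≈ 14.396 days.

14.4 days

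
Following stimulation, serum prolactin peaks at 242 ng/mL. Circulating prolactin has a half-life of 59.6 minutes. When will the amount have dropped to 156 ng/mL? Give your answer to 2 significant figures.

Fraction remaining = 156/242 ≈ 0.64463.
n = log₂(242/156) = ln(1.5513)/ln 2 ≈ 0.63346 half-lives.
t = n × t½ = 0.63346 × 59.6 ≈ 37.754 minutes.

38 minutes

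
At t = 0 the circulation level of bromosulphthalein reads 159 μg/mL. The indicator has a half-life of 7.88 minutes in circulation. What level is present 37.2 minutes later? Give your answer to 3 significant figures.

Number of half-lives: n = 37.2/7.88 ≈ 4.7208.
Remaining = 159 × (1/2)^4.7208 = 159 × 0.037922 ≈ 6.0296 μg/mL.

6.03 μg/mL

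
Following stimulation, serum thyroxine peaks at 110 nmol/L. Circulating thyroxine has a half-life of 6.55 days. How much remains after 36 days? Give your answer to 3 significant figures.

2.44 nmol/L

Number of half-lives: n = 36/6.55 ≈ 5.4962.
Remaining = 110 × (1/2)^5.4962 = 110 × 0.022156 ≈ 2.4371 nmol/L.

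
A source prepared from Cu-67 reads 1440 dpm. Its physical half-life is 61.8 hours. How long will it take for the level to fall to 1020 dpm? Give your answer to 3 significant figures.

30.7 hours

Fraction remaining = 1020/1440 ≈ 0.70833.
n = log₂(1440/1020) = ln(1.4118)/ln 2 ≈ 0.4975 half-lives.
t = n × t½ = 0.4975 × 61.8 ≈ 30.745 hours.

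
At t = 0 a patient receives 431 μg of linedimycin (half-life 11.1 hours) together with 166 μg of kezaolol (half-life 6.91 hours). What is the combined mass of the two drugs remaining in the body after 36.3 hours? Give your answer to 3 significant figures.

49.0 μg

linedimycin: 431 × (1/2)^(36.3/11.1) = 431 × (1/2)^3.2703 ≈ 44.671 μg.
kezaolol: 166 × (1/2)^(36.3/6.91) = 166 × (1/2)^5.2533 ≈ 4.3523 μg.
Total = 44.671 + 4.3523 ≈ 49.024 μg.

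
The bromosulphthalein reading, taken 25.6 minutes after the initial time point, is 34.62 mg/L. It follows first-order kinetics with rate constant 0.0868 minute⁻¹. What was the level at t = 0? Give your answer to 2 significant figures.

t½ = ln 2 / λ = 0.69315 / 0.0868 ≈ 7.9856 minutes.
Number of half-lives elapsed: n = 25.6/7.9856 ≈ 3.2058.
A₀ = A × 2^n = 34.62 × 2^3.2058 = 34.62 × 9.2265 ≈ 319.42 mg/L.

320 mg/L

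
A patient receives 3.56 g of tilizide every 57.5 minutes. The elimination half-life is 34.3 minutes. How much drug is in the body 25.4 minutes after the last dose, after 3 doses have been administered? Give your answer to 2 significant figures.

The 3 doses were given 140.4, 82.9, 25.4 minutes ago.
Total = 3.56·(1/2)^(140.4/34.3) + 3.56·(1/2)^(82.9/34.3) + 3.56·(1/2)^(25.4/34.3)
      = 0.20857 + 0.66663 + 2.1307 ≈ 3.0059 g.

3.0 g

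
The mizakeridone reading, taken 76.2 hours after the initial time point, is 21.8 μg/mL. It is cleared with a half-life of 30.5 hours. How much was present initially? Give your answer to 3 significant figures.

Number of half-lives elapsed: n = 76.2/30.5 ≈ 2.4984.
A₀ = A × 2^n = 21.8 × 2^2.4984 = 21.8 × 5.6504 ≈ 123.18 μg/mL.

123 μg/mL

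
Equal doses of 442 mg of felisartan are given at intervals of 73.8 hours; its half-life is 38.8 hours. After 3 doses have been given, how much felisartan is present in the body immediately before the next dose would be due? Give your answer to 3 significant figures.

158 mg

The 3 doses were given 221.4, 147.6, 73.8 hours ago.
Total = 442·(1/2)^(221.4/38.8) + 442·(1/2)^(147.6/38.8) + 442·(1/2)^(73.8/38.8)
      = 8.4662 + 31.642 + 118.26 ≈ 158.37 mg.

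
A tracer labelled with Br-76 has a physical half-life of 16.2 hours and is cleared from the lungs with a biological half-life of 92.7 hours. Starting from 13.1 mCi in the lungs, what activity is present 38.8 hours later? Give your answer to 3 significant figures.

1/t_eff = 1/t_phys + 1/t_biol = 1/16.2 + 1/92.7 = 0.072516 per hour.
t_eff = 16.2 × 92.7 / (16.2 + 92.7) ≈ 13.79 hours.
Remaining = 13.1 × (1/2)^(38.8/13.79) = 13.1 × (1/2)^2.8136 ≈ 1.8633 mCi.

1.86 mCi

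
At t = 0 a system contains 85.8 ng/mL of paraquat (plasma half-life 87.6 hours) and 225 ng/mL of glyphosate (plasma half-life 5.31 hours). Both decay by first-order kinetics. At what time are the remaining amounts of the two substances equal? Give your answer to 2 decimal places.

Set 85.8·(1/2)^(t/87.6) = 225·(1/2)^(t/5.31).
Taking log₂: log₂(85.8/225) = t·(1/87.6 − 1/5.31).
log₂(0.38133) = -1.3909; 1/87.6 − 1/5.31 = -0.17691.
t = -1.3909 / -0.17691 ≈ 7.8621 hours.

7.86 hours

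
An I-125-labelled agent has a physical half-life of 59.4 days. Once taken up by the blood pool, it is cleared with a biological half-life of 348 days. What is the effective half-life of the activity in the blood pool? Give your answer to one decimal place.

50.7 days

1/t_eff = 1/t_phys + 1/t_biol = 1/59.4 + 1/348 = 0.019709 per day.
t_eff = 59.4 × 348 / (59.4 + 348) ≈ 50.739 days.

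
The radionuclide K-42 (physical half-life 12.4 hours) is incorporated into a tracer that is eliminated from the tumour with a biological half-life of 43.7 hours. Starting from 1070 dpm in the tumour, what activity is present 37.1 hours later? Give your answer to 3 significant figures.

74.7 dpm

1/t_eff = 1/t_phys + 1/t_biol = 1/12.4 + 1/43.7 = 0.10353 per hour.
t_eff = 12.4 × 43.7 / (12.4 + 43.7) ≈ 9.6592 hours.
Remaining = 1070 × (1/2)^(37.1/9.6592) = 1070 × (1/2)^3.8409 ≈ 74.672 dpm.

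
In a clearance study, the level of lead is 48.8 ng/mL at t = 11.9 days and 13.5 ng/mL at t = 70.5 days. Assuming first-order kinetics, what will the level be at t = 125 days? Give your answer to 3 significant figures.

4.09 ng/mL

Over Δt = 70.5 − 11.9 = 58.6 days, the level fell by a factor of 48.8/13.5 ≈ 3.6148.
n = log₂(3.6148) ≈ 1.8539 half-lives, so t½ = 58.6/1.8539 ≈ 31.609 days.
From t = 70.5 to t = 125: 13.5 × (1/2)^((125−70.5)/31.609) ≈ 4.086 ng/mL.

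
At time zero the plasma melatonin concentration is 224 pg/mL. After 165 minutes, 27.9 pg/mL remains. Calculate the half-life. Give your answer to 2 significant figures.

A/A₀ = 27.9/224 ≈ 0.12455.
n = log₂(8.0287) ≈ 3.0052 half-lives elapsed in 165 minutes.
t½ = 165/3.0052 ≈ 54.906 minutes.

55 minutes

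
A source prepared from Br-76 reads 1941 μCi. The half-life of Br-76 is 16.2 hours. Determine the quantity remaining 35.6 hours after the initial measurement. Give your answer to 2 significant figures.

Number of half-lives: n = 35.6/16.2 ≈ 2.1975.
Remaining = 1941 × (1/2)^2.1975 = 1941 × 0.21801 ≈ 423.16 μCi.

420 μCi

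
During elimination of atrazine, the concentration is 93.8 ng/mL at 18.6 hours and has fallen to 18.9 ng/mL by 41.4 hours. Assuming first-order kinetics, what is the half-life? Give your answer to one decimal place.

9.9 hours

Over Δt = 41.4 − 18.6 = 22.8 hours, the level fell by a factor of 93.8/18.9 ≈ 4.963.
n = log₂(4.963) ≈ 2.3112 half-lives, so t½ = 22.8/2.3112 ≈ 9.865 hours.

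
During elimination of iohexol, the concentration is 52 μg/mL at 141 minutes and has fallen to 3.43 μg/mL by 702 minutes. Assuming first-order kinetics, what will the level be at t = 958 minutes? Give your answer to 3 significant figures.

0.992 μg/mL

Over Δt = 702 − 141 = 561 minutes, the level fell by a factor of 52/3.43 ≈ 15.16.
n = log₂(15.16) ≈ 3.9222 half-lives, so t½ = 561/3.9222 ≈ 143.03 minutes.
From t = 702 to t = 958: 3.43 × (1/2)^((958−702)/143.03) ≈ 0.99198 μg/mL.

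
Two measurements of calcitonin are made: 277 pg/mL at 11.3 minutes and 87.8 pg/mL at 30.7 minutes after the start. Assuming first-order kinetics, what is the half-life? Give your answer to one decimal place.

11.7 minutes

Over Δt = 30.7 − 11.3 = 19.4 minutes, the level fell by a factor of 277/87.8 ≈ 3.1549.
n = log₂(3.1549) ≈ 1.6576 half-lives, so t½ = 19.4/1.6576 ≈ 11.704 minutes.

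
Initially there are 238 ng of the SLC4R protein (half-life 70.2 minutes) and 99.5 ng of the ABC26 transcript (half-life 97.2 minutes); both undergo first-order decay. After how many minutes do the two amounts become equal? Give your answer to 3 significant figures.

318 minutes

Set 238·(1/2)^(t/70.2) = 99.5·(1/2)^(t/97.2).
Taking log₂: log₂(238/99.5) = t·(1/70.2 − 1/97.2).
log₂(2.392) = 1.2582; 1/70.2 − 1/97.2 = 0.0039569.
t = 1.2582 / 0.0039569 ≈ 317.97 minutes.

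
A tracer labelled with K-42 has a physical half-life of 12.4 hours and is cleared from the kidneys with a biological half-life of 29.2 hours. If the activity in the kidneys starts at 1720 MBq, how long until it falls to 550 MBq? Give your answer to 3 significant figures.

14.3 hours

1/t_eff = 1/t_phys + 1/t_biol = 1/12.4 + 1/29.2 = 0.11489 per hour.
t_eff = 12.4 × 29.2 / (12.4 + 29.2) ≈ 8.7038 hours.
n = log₂(1720/550) ≈ 1.6449; t = 1.6449 × 8.7038 ≈ 14.317 hours.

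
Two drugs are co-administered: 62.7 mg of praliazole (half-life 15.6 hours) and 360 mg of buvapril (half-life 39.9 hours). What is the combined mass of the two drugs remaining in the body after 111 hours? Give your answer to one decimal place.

52.8 mg

praliazole: 62.7 × (1/2)^(111/15.6) = 62.7 × (1/2)^7.1154 ≈ 0.45219 mg.
buvapril: 360 × (1/2)^(111/39.9) = 360 × (1/2)^2.782 ≈ 52.342 mg.
Total = 0.45219 + 52.342 ≈ 52.794 mg.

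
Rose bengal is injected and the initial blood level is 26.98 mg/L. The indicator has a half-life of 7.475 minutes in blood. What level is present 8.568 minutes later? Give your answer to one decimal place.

12.2 mg/L

Number of half-lives: n = 8.568/7.475 ≈ 1.1462.
Remaining = 26.98 × (1/2)^1.1462 = 26.98 × 0.45181 ≈ 12.19 mg/L.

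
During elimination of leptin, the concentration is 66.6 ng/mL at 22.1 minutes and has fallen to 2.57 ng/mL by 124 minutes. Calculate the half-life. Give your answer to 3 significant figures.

21.7 minutes

Over Δt = 124 − 22.1 = 101.9 minutes, the level fell by a factor of 66.6/2.57 ≈ 25.914.
n = log₂(25.914) ≈ 4.6957 half-lives, so t½ = 101.9/4.6957 ≈ 21.701 minutes.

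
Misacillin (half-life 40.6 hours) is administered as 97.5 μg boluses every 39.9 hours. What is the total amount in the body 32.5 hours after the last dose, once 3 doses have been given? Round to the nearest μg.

The 3 doses were given 112.3, 72.4, 32.5 hours ago.
Total = 97.5·(1/2)^(112.3/40.6) + 97.5·(1/2)^(72.4/40.6) + 97.5·(1/2)^(32.5/40.6)
      = 14.334 + 28.326 + 55.98 ≈ 98.64 μg.

99 μg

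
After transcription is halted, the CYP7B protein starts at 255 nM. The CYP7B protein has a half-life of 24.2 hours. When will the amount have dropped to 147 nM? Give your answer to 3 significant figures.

Fraction remaining = 147/255 ≈ 0.57647.
n = log₂(255/147) = ln(1.7347)/ln 2 ≈ 0.79468 half-lives.
t = n × t½ = 0.79468 × 24.2 ≈ 19.231 hours.

19.2 hours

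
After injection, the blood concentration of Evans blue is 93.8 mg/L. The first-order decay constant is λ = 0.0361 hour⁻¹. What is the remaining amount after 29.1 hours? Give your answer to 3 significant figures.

32.8 mg/L

t½ = ln 2 / λ = 0.69315 / 0.0361 ≈ 19.201 hours.
Number of half-lives: n = 29.1/19.201 ≈ 1.5156.
Remaining = 93.8 × (1/2)^1.5156 = 93.8 × 0.34976 ≈ 32.807 mg/L.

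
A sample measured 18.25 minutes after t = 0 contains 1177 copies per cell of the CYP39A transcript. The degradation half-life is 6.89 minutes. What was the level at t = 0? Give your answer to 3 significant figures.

Number of half-lives elapsed: n = 18.25/6.89 ≈ 2.6488.
A₀ = A × 2^n = 1177 × 2^2.6488 = 1177 × 6.2713 ≈ 7381.3 copies per cell.

7380 copies per cell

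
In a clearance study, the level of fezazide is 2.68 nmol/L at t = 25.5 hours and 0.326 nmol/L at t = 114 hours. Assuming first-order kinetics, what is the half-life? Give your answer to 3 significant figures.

29.1 hours

Over Δt = 114 − 25.5 = 88.5 hours, the level fell by a factor of 2.68/0.326 ≈ 8.2209.
n = log₂(8.2209) ≈ 3.0393 half-lives, so t½ = 88.5/3.0393 ≈ 29.119 hours.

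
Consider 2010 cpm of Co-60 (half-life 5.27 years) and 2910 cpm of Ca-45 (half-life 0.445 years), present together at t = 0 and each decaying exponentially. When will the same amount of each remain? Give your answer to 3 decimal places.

Set 2010·(1/2)^(t/5.27) = 2910·(1/2)^(t/0.445).
Taking log₂: log₂(2010/2910) = t·(1/5.27 − 1/0.445).
log₂(0.69072) = -0.53382; 1/5.27 − 1/0.445 = -2.0574.
t = -0.53382 / -2.0574 ≈ 0.25946 years.

0.259 years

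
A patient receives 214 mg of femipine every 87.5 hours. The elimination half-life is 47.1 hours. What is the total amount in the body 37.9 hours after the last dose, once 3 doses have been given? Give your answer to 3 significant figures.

166 mg

The 3 doses were given 212.9, 125.4, 37.9 hours ago.
Total = 214·(1/2)^(212.9/47.1) + 214·(1/2)^(125.4/47.1) + 214·(1/2)^(37.9/47.1)
      = 9.3263 + 33.802 + 122.51 ≈ 165.64 mg.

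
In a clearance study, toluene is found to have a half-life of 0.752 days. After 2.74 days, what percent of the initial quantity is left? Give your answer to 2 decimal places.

8.00%

n = 2.74/0.752 ≈ 3.6436 half-lives.
Fraction remaining = (1/2)^3.6436 ≈ 0.080013, i.e. 8.0013%.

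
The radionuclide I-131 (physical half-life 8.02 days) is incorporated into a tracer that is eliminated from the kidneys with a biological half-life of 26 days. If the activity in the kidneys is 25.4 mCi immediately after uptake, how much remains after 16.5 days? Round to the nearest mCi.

1/t_eff = 1/t_phys + 1/t_biol = 1/8.02 + 1/26 = 0.16315 per day.
t_eff = 8.02 × 26 / (8.02 + 26) ≈ 6.1293 days.
Remaining = 25.4 × (1/2)^(16.5/6.1293) = 25.4 × (1/2)^2.692 ≈ 3.9307 mCi.

4 mCi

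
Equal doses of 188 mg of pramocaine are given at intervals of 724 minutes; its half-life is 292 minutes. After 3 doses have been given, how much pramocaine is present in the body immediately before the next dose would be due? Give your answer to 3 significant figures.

40.8 mg

The 3 doses were given 2172, 1448, 724 minutes ago.
Total = 188·(1/2)^(2172/292) + 188·(1/2)^(1448/292) + 188·(1/2)^(724/292)
      = 1.0839 + 6.0448 + 33.711 ≈ 40.839 mg.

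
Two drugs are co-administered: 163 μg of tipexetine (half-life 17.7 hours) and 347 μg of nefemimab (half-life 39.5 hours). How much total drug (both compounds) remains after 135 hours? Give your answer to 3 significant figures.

33.3 μg

tipexetine: 163 × (1/2)^(135/17.7) = 163 × (1/2)^7.6271 ≈ 0.82451 μg.
nefemimab: 347 × (1/2)^(135/39.5) = 347 × (1/2)^3.4177 ≈ 32.471 μg.
Total = 0.82451 + 32.471 ≈ 33.295 μg.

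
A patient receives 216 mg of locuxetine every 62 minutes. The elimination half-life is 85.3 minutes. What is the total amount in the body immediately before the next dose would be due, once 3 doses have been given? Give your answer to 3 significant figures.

257 mg

The 3 doses were given 186, 124, 62 minutes ago.
Total = 216·(1/2)^(186/85.3) + 216·(1/2)^(124/85.3) + 216·(1/2)^(62/85.3)
      = 47.648 + 78.859 + 130.51 ≈ 257.02 mg.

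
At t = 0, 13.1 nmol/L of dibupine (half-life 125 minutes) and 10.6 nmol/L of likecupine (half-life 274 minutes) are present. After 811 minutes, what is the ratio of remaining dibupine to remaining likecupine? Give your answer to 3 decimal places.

dibupine: 13.1 × (1/2)^(811/125) = 13.1 × (1/2)^6.488 ≈ 0.14594 nmol/L.
likecupine: 10.6 × (1/2)^(811/274) = 10.6 × (1/2)^2.9599 ≈ 1.3624 nmol/L.
Ratio ≈ 0.14594 / 1.3624 ≈ 0.10712.

0.107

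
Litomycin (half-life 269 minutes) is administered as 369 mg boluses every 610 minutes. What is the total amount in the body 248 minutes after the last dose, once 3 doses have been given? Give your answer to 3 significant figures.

244 mg

The 3 doses were given 1468, 858, 248 minutes ago.
Total = 369·(1/2)^(1468/269) + 369·(1/2)^(858/269) + 369·(1/2)^(248/269)
      = 8.3991 + 40.445 + 194.76 ≈ 243.6 mg.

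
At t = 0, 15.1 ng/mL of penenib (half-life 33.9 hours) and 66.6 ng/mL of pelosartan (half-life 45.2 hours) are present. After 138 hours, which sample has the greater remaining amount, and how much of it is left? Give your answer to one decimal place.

pelosartan, 8.0 ng/mL

penenib: 15.1 × (1/2)^4.0708 ≈ 0.89856 ng/mL.
pelosartan: 66.6 × (1/2)^3.0531 ≈ 8.0242 ng/mL.
Pelosartan has more remaining, at ≈ 8.0242 ng/mL.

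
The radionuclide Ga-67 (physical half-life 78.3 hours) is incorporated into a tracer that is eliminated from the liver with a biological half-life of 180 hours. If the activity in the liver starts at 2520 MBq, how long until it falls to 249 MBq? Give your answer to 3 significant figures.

1/t_eff = 1/t_phys + 1/t_biol = 1/78.3 + 1/180 = 0.018327 per hour.
t_eff = 78.3 × 180 / (78.3 + 180) ≈ 54.564 hours.
n = log₂(2520/249) ≈ 3.3392; t = 3.3392 × 54.564 ≈ 182.2 hours.

182 hours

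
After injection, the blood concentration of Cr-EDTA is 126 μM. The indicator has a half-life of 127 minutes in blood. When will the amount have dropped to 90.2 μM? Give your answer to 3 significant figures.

Fraction remaining = 90.2/126 ≈ 0.71587.
n = log₂(126/90.2) = ln(1.3969)/ln 2 ≈ 0.48222 half-lives.
t = n × t½ = 0.48222 × 127 ≈ 61.242 minutes.

61.2 minutes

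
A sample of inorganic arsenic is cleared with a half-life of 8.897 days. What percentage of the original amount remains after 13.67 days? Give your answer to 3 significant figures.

n = 13.67/8.897 ≈ 1.5365 half-lives.
Fraction remaining = (1/2)^1.5365 ≈ 0.34473, i.e. 34.473%.

34.5%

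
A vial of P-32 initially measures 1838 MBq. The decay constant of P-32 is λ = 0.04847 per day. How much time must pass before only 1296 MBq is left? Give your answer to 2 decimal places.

t½ = ln 2 / λ = 0.69315 / 0.04847 ≈ 14.301 days.
Fraction remaining = 1296/1838 ≈ 0.70511.
n = log₂(1838/1296) = ln(1.4182)/ln 2 ≈ 0.50407 half-lives.
t = n × t½ = 0.50407 × 14.301 ≈ 7.2085 days.

7.21 days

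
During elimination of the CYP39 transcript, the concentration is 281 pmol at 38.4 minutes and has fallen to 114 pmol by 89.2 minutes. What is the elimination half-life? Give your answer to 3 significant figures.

Over Δt = 89.2 − 38.4 = 50.8 minutes, the level fell by a factor of 281/114 ≈ 2.4649.
n = log₂(2.4649) ≈ 1.3015 half-lives, so t½ = 50.8/1.3015 ≈ 39.031 minutes.

39.0 minutes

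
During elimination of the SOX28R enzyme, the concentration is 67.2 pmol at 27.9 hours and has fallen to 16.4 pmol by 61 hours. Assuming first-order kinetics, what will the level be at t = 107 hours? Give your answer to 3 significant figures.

2.31 pmol

Over Δt = 61 − 27.9 = 33.1 hours, the level fell by a factor of 67.2/16.4 ≈ 4.0976.
n = log₂(4.0976) ≈ 2.0348 half-lives, so t½ = 33.1/2.0348 ≈ 16.267 hours.
From t = 61 to t = 107: 16.4 × (1/2)^((107−61)/16.267) ≈ 2.3099 pmol.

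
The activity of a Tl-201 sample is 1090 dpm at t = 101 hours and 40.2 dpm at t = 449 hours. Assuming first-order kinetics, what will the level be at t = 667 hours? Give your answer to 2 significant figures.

Over Δt = 449 − 101 = 348 hours, the level fell by a factor of 1090/40.2 ≈ 27.114.
n = log₂(27.114) ≈ 4.761 half-lives, so t½ = 348/4.761 ≈ 73.094 hours.
From t = 449 to t = 667: 40.2 × (1/2)^((667−449)/73.094) ≈ 5.0865 dpm.

5.1 dpm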